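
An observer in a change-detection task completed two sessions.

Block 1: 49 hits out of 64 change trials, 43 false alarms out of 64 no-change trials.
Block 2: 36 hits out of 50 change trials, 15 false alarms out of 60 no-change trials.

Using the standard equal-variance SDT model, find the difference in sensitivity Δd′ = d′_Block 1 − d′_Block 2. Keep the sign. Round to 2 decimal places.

Δd′ = -0.98

Block 1: z(0.7656) = 0.724, z(0.6719) = 0.445, d' = 0.279
Block 2: z(0.7200) = 0.583, z(0.2500) = -0.674, d' = 1.257
Δd' = d'_Block 1 − d'_Block 2 = 0.279 − 1.257 = -0.978
Block 2 has the higher sensitivity.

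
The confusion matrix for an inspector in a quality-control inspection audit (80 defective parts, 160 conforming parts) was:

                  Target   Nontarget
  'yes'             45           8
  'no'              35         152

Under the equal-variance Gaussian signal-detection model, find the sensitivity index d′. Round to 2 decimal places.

H = 45/80 = 0.5625
FA = 8/160 = 0.0500
z(H) = z(0.5625) = 0.157
z(FA) = z(0.0500) = -1.645
d' = z(H) − z(FA) = 0.157 − (-1.645) = 1.802

d′ = 1.80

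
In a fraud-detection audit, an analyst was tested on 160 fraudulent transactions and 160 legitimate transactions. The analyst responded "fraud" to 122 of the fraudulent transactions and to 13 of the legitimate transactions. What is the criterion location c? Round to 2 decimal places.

c = 0.34

H = 122/160 = 0.7625
FA = 13/160 = 0.0813
z(0.7625) = 0.714, z(0.0813) = -1.396
c = −½·[z(H) + z(FA)] = −0.5 × (0.714 + (-1.396)) = 0.341
c > 0: the analyst has a conservative response bias.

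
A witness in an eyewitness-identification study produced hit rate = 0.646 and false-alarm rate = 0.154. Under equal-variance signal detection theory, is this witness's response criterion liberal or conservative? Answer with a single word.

conservative

z(H) = 0.375, z(FA) = -1.019
c = −½·(z(H) + z(FA)) = 0.322
c > 0 → conservative criterion (biased toward responding “no”).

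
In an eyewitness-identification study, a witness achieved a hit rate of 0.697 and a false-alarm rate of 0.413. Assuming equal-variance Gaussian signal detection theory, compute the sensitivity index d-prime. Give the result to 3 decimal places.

d-prime = 0.736

z(H) = 0.5158
z(FA) = -0.2198
d' = z(H) − z(FA) = 0.5158 − (-0.2198) = 0.7356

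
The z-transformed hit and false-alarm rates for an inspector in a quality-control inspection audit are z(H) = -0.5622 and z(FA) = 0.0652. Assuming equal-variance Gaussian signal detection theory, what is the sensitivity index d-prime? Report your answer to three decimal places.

d-prime = -0.627

d' = z(H) − z(FA) = -0.5622 − 0.0652 = -0.6274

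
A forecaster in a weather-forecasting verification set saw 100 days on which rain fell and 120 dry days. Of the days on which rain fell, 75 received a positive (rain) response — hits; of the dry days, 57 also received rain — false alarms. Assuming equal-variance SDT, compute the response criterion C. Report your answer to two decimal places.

C = -0.31

H = 75/100 = 0.7500
FA = 57/120 = 0.4750
Φ⁻¹(H) = Φ⁻¹(0.7500) = 0.6745
Φ⁻¹(FA) = Φ⁻¹(0.4750) = -0.0627
c = −½·[z(H) + z(FA)] = −0.5 × (0.6745 + (-0.0627)) = -0.3059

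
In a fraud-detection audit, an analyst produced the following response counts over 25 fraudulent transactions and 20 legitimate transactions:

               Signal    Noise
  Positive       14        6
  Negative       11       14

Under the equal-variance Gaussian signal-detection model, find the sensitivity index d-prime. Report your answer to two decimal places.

d-prime = 0.68

H = 14/25 = 0.5600
FA = 6/20 = 0.3000
Φ⁻¹(0.5600) = 0.151, Φ⁻¹(0.3000) = -0.524
d' = z(H) − z(FA) = 0.151 − (-0.524) = 0.675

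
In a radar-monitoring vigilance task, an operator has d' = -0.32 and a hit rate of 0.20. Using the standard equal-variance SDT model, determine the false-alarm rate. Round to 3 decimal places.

false-alarm rate = 0.301

z(hit rate) = z(0.20) = -0.8416
z(FA) = z(H) − d' = -0.8416 − (-0.32) = -0.5216
false-alarm rate = Φ(-0.5216) = 0.3010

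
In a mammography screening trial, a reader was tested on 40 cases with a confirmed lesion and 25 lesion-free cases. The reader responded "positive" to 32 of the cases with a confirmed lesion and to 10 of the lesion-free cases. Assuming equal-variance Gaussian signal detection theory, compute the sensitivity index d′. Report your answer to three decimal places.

H = 32/40 = 0.8000
FA = 10/25 = 0.4000
z(H) = z(0.8000) = 0.8416
z(FA) = z(0.4000) = -0.2533
d' = z(H) − z(FA) = 0.8416 − (-0.2533) = 1.0949

d′ = 1.095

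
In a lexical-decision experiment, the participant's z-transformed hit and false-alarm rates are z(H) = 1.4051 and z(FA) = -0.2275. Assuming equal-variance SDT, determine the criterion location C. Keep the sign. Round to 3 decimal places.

C = -0.589

c = −½·[z(H) + z(FA)] = −½·(1.4051 + (-0.2275)) = -0.5888
c < 0: the participant has a liberal response bias.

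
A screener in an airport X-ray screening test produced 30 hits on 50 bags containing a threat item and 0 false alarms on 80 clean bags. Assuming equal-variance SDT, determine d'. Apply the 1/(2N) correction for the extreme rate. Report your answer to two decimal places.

d' = 2.75

The false-alarm rate is 0/80 = 0, so apply the 1/(2N) correction: FA → 1/(2·80) = 0.00625.
z(H) = z(0.60000) = 0.253
z(FA) = z(0.00625) = -2.498
d' = 0.253 − (-2.498) = 2.751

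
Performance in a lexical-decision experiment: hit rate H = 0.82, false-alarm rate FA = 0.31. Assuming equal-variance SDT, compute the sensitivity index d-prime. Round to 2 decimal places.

d-prime = 1.41

z(0.82) = 0.915, z(0.31) = -0.496
d' = z(H) − z(FA) = 0.915 − (-0.496) = 1.411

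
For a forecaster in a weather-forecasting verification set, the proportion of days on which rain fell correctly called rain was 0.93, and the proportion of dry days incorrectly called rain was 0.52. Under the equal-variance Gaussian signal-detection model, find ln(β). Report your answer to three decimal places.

ln β = -1.088

Φ⁻¹(H) = 1.4758
Φ⁻¹(FA) = 0.0502
ln β = −½·[z(H)² − z(FA)²] = −0.5 × (2.1780 − 0.0025) = -1.08775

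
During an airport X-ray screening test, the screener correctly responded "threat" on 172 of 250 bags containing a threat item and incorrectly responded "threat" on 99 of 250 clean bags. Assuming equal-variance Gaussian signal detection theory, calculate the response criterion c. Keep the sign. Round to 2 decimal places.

c = -0.11

H = 172/250 = 0.6880
FA = 99/250 = 0.3960
z(H) = z(0.6880) = 0.490
z(FA) = z(0.3960) = -0.264
c = −½·[z(H) + z(FA)] = −0.5 × (0.490 + (-0.264)) = -0.113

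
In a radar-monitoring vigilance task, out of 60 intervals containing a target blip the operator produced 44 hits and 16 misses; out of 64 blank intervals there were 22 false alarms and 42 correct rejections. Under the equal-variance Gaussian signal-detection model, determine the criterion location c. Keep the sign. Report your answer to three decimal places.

c = -0.110

H = 44/60 = 0.7333
FA = 22/64 = 0.3438
z(H) = 0.6228
z(FA) = -0.4021
c = −½·[z(H) + z(FA)] = −0.5 × (0.6228 + (-0.4021)) = -0.11035
c < 0: the operator has a liberal response bias.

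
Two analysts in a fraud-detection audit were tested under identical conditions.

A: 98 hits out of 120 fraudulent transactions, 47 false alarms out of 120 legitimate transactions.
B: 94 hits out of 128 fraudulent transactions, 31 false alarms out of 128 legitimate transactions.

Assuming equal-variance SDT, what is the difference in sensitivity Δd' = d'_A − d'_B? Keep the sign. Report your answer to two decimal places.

Δd' = -0.15

A: z(0.8167) = 0.903, z(0.3917) = -0.275, d' = 1.178
B: z(0.7344) = 0.626, z(0.2422) = -0.699, d' = 1.325
Δd' = d'_A − d'_B = 1.178 − 1.325 = -0.147
B has the higher sensitivity.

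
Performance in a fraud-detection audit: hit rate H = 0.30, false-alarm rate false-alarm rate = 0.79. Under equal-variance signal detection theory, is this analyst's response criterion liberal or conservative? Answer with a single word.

liberal

z(H) = -0.524, z(FA) = 0.806
c = −½·(z(H) + z(FA)) = -0.141
c < 0 → liberal criterion (biased toward responding “yes”).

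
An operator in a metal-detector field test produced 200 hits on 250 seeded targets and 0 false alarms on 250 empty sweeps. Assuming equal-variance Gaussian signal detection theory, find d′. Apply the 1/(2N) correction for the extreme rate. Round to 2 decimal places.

The false-alarm rate is 0/250 = 0, so apply the 1/(2N) correction: FA → 1/(2·250) = 0.00200.
z(H) = z(0.80000) = 0.842
z(FA) = z(0.00200) = -2.878
d' = 0.842 − (-2.878) = 3.720

d′ = 3.72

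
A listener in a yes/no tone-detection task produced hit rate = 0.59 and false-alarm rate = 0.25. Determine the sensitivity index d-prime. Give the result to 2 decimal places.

Φ⁻¹(H) = 0.2275
Φ⁻¹(FA) = -0.6745
d' = z(H) − z(FA) = 0.2275 − (-0.6745) = 0.9020

d-prime = 0.90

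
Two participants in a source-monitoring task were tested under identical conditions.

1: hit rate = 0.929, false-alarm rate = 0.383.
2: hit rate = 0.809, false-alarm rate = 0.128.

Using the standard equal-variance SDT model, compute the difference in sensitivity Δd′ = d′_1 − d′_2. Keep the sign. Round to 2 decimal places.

Δd′ = -0.24

1: z(0.929) = 1.468, z(0.383) = -0.298, d' = 1.766
2: z(0.809) = 0.874, z(0.128) = -1.136, d' = 2.010
Δd' = d'_1 − d'_2 = 1.766 − 2.010 = -0.244
2 has the higher sensitivity.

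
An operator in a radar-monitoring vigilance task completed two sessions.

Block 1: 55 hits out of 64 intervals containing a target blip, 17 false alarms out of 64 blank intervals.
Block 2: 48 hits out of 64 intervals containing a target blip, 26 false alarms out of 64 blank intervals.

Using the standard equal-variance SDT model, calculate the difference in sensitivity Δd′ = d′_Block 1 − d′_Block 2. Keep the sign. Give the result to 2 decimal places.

Δd′ = 0.79

Block 1: z(0.8594) = 1.078, z(0.2656) = -0.626, d' = 1.704
Block 2: z(0.7500) = 0.674, z(0.4062) = -0.237, d' = 0.911
Δd' = d'_Block 1 − d'_Block 2 = 1.704 − 0.911 = 0.793
Block 1 has the higher sensitivity.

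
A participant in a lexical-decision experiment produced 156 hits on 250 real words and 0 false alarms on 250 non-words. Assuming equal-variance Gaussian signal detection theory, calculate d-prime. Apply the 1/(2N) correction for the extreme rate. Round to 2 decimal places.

d-prime = 3.19

The false-alarm rate is 0/250 = 0, so apply the 1/(2N) correction: FA → 1/(2·250) = 0.00200.
z(H) = z(0.62400) = 0.316
z(FA) = z(0.00200) = -2.878
d' = 0.316 − (-2.878) = 3.194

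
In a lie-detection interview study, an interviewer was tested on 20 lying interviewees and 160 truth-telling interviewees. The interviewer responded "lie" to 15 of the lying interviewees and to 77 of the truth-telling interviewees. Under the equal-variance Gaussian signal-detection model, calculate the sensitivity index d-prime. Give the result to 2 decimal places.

d-prime = 0.72

H = 15/20 = 0.7500
FA = 77/160 = 0.4813
z(H) = 0.674
z(FA) = -0.047
d' = z(H) − z(FA) = 0.674 − (-0.047) = 0.721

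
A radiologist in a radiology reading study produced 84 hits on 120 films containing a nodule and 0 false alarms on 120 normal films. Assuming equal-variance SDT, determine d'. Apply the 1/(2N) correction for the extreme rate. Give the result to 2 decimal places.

d' = 3.16

The false-alarm rate is 0/120 = 0, so apply the 1/(2N) correction: FA → 1/(2·120) = 0.00417.
z(H) = z(0.70000) = 0.524
z(FA) = z(0.00417) = -2.638
d' = 0.524 − (-2.638) = 3.162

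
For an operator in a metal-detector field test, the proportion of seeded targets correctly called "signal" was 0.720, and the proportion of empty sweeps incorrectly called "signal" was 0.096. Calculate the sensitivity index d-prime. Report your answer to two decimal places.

d-prime = 1.89

z(0.720) = 0.583, z(0.096) = -1.305
d' = z(H) − z(FA) = 0.583 − (-1.305) = 1.888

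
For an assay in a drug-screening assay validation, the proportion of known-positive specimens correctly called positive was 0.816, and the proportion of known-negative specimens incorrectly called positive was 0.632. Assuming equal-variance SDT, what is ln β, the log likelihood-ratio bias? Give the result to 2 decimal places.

ln β = -0.35

z(0.816) = 0.900, z(0.632) = 0.337
ln β = −½·[z(H)² − z(FA)²] = −0.5 × (0.810 − 0.114) = -0.348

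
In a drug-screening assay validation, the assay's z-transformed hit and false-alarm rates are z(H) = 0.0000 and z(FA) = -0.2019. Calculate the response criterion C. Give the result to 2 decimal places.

c = −½·[z(H) + z(FA)] = −½·(0.0000 + (-0.2019)) = 0.10095

C = 0.10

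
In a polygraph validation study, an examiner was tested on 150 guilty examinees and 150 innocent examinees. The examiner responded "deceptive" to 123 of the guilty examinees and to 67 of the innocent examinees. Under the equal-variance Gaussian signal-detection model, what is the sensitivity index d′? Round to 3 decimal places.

d′ = 1.049

H = 123/150 = 0.8200
FA = 67/150 = 0.4467
z(H) = 0.9154
z(FA) = -0.1340
d' = z(H) − z(FA) = 0.9154 − (-0.1340) = 1.0494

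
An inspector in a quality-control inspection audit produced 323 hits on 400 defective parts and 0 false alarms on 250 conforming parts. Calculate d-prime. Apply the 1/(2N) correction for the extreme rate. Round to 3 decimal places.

The false-alarm rate is 0/250 = 0, so apply the 1/(2N) correction: FA → 1/(2·250) = 0.00200.
z(H) = z(0.80750) = 0.8687
z(FA) = z(0.00200) = -2.8782
d' = 0.8687 − (-2.8782) = 3.7469

d-prime = 3.747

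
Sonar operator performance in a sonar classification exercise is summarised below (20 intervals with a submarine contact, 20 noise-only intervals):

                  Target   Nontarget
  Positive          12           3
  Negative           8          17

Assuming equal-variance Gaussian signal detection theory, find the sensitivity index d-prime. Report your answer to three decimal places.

H = 12/20 = 0.6000
FA = 3/20 = 0.1500
z(0.6000) = 0.2533, z(0.1500) = -1.0364
d' = z(H) − z(FA) = 0.2533 − (-1.0364) = 1.2897

d-prime = 1.290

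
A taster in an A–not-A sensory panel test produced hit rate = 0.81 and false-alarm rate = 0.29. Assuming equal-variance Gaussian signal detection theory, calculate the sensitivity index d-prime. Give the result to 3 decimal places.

Φ⁻¹(H) = 0.8779
Φ⁻¹(FA) = -0.5534
d' = z(H) − z(FA) = 0.8779 − (-0.5534) = 1.4313

d-prime = 1.431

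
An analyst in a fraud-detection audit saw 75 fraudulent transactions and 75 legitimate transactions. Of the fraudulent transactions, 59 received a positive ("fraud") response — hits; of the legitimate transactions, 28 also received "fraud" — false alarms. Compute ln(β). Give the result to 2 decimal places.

ln β = -0.26

H = 59/75 = 0.7867
FA = 28/75 = 0.3733
z(H) = z(0.7867) = 0.795
z(FA) = z(0.3733) = -0.323
ln β = −½·[z(H)² − z(FA)²] = −0.5 × (0.632 − 0.104) = -0.264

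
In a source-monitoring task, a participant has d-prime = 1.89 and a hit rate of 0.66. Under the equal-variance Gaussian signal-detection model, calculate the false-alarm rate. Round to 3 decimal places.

z(hit rate) = z(0.66) = 0.4125
z(FA) = z(H) − d' = 0.4125 − 1.89 = -1.4775
false-alarm rate = Φ(-1.4775) = 0.0698

false-alarm rate = 0.070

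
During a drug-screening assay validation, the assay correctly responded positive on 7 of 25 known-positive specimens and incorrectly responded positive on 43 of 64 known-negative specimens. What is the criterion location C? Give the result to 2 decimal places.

C = 0.07

H = 7/25 = 0.2800
FA = 43/64 = 0.6719
z(H) = -0.583
z(FA) = 0.445
c = −½·[z(H) + z(FA)] = −0.5 × (-0.583 + 0.445) = 0.069
c > 0: the assay has a conservative response bias.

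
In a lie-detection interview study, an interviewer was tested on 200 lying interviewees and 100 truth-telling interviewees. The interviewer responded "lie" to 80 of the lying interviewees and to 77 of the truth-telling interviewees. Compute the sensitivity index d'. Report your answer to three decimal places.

d' = -0.992

H = 80/200 = 0.4000
FA = 77/100 = 0.7700
z(H) = z(0.4000) = -0.2533
z(FA) = z(0.7700) = 0.7388
d' = z(H) − z(FA) = -0.2533 − 0.7388 = -0.9921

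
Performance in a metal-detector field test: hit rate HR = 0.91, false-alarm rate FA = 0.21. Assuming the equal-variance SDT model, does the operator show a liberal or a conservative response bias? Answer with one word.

liberal

z(H) = 1.341, z(FA) = -0.806
c = −½·(z(H) + z(FA)) = -0.2675
c < 0 → liberal criterion (biased toward responding “yes”).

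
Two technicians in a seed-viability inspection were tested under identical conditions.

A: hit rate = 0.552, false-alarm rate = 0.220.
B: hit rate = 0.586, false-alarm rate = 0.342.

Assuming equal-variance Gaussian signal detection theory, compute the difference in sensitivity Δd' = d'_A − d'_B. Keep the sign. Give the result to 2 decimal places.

A: z(0.552) = 0.131, z(0.220) = -0.772, d' = 0.903
B: z(0.586) = 0.217, z(0.342) = -0.407, d' = 0.624
Δd' = d'_A − d'_B = 0.903 − 0.624 = 0.279
A has the higher sensitivity.

Δd' = 0.28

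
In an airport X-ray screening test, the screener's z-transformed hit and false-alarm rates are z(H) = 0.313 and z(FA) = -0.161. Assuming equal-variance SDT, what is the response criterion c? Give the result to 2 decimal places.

c = −½·[z(H) + z(FA)] = −½·(0.313 + (-0.161)) = -0.076
c < 0: the screener has a liberal response bias.

c = -0.08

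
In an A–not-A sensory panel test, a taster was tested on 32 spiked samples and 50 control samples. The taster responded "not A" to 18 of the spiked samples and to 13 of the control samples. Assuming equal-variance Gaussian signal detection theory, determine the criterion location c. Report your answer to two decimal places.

H = 18/32 = 0.5625
FA = 13/50 = 0.2600
Φ⁻¹(H) = 0.1573
Φ⁻¹(FA) = -0.6433
c = −½·[z(H) + z(FA)] = −0.5 × (0.1573 + (-0.6433)) = 0.2430
c > 0: the taster has a conservative response bias.

c = 0.24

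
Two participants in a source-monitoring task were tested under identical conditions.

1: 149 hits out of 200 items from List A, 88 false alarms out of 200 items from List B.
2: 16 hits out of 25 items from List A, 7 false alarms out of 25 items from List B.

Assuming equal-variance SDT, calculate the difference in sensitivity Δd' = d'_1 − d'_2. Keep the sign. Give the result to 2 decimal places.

Δd' = -0.13

1: z(0.7450) = 0.659, z(0.4400) = -0.151, d' = 0.810
2: z(0.6400) = 0.358, z(0.2800) = -0.583, d' = 0.941
Δd' = d'_1 − d'_2 = 0.810 − 0.941 = -0.131
2 has the higher sensitivity.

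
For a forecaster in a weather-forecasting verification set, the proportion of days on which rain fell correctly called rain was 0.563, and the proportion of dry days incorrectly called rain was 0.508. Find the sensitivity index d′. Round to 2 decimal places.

d′ = 0.14

z(H) = z(0.563) = 0.159
z(FA) = z(0.508) = 0.020
d' = z(H) − z(FA) = 0.159 − 0.020 = 0.139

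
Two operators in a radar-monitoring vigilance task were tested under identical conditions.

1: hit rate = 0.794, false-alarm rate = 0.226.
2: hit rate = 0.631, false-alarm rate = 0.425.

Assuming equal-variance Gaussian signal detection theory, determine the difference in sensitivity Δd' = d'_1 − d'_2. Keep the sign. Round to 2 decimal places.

Δd' = 1.05

1: z(0.794) = 0.820, z(0.226) = -0.752, d' = 1.572
2: z(0.631) = 0.335, z(0.425) = -0.189, d' = 0.524
Δd' = d'_1 − d'_2 = 1.572 − 0.524 = 1.048
1 has the higher sensitivity.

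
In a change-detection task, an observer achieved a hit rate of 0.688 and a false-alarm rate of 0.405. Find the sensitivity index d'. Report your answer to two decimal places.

d' = 0.73

Φ⁻¹(0.688) = 0.490, Φ⁻¹(0.405) = -0.240
d' = z(H) − z(FA) = 0.490 − (-0.240) = 0.730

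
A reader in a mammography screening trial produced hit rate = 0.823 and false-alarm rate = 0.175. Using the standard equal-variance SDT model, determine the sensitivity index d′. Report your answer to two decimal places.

d′ = 1.86

z(0.823) = 0.927, z(0.175) = -0.935
d' = z(H) − z(FA) = 0.927 − (-0.935) = 1.862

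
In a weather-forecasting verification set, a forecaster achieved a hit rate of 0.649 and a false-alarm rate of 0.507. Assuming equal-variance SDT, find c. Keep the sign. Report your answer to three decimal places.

c = -0.200

z(H) = z(0.649) = 0.3826
z(FA) = z(0.507) = 0.0175
c = −½·[z(H) + z(FA)] = −0.5 × (0.3826 + 0.0175) = -0.20005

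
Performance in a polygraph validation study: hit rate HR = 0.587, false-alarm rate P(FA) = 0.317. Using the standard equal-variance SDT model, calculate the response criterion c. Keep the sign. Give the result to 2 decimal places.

c = 0.13

Φ⁻¹(H) = Φ⁻¹(0.587) = 0.220
Φ⁻¹(FA) = Φ⁻¹(0.317) = -0.476
c = −½·[z(H) + z(FA)] = −0.5 × (0.220 + (-0.476)) = 0.128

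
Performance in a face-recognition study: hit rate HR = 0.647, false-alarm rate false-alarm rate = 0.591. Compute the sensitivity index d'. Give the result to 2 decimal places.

z(H) = 0.377
z(FA) = 0.230
d' = z(H) − z(FA) = 0.377 − 0.230 = 0.147

d' = 0.15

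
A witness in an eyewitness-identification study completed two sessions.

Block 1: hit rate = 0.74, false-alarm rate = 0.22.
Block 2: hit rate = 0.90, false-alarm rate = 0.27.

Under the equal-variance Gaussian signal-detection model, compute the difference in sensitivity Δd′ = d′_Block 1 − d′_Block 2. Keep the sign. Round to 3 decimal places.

Block 1: z(0.74) = 0.6433, z(0.22) = -0.7722, d' = 1.4155
Block 2: z(0.90) = 1.2816, z(0.27) = -0.6128, d' = 1.8944
Δd' = d'_Block 1 − d'_Block 2 = 1.4155 − 1.8944 = -0.4789
Block 2 has the higher sensitivity.

Δd′ = -0.479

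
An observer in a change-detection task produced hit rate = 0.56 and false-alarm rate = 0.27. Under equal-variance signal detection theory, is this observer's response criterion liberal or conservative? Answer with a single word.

conservative

z(H) = 0.151, z(FA) = -0.613
c = −½·(z(H) + z(FA)) = 0.231
c > 0 → conservative criterion (biased toward responding “no”).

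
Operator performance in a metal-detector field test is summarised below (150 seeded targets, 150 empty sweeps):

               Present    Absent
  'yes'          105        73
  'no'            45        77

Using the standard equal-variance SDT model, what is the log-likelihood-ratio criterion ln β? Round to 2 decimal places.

H = 105/150 = 0.7000
FA = 73/150 = 0.4867
Φ⁻¹(H) = Φ⁻¹(0.7000) = 0.524
Φ⁻¹(FA) = Φ⁻¹(0.4867) = -0.033
ln β = −½·[z(H)² − z(FA)²] = −0.5 × (0.275 − 0.001) = -0.137

ln β = -0.14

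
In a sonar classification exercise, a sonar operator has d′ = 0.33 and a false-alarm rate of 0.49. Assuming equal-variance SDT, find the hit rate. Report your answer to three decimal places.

z(false-alarm rate) = z(0.49) = -0.0251
z(H) = z(FA) + d' = -0.0251 + 0.33 = 0.3049
hit rate = Φ(0.3049) = 0.6198

hit rate = 0.620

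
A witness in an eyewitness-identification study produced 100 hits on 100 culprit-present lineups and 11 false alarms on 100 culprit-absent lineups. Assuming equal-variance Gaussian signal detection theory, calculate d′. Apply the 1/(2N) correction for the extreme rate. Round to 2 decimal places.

d′ = 3.80

The hit rate is 100/100 = 1, so apply the 1/(2N) correction: H → 1 − 1/(2·100) = 0.99500.
z(H) = z(0.99500) = 2.576
z(FA) = z(0.11000) = -1.227
d' = 2.576 − (-1.227) = 3.803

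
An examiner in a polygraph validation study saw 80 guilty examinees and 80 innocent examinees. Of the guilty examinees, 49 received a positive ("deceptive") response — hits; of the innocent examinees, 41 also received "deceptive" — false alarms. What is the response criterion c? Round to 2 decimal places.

c = -0.16

H = 49/80 = 0.6125
FA = 41/80 = 0.5125
z(H) = z(0.6125) = 0.2858
z(FA) = z(0.5125) = 0.0313
c = −½·[z(H) + z(FA)] = −0.5 × (0.2858 + 0.0313) = -0.15855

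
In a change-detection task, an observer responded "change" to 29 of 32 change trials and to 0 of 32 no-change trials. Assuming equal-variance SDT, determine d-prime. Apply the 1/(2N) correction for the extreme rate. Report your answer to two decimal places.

d-prime = 3.47

The false-alarm rate is 0/32 = 0, so apply the 1/(2N) correction: FA → 1/(2·32) = 0.01562.
z(H) = z(0.90625) = 1.318
z(FA) = z(0.01562) = -2.154
d' = 1.318 − (-2.154) = 3.472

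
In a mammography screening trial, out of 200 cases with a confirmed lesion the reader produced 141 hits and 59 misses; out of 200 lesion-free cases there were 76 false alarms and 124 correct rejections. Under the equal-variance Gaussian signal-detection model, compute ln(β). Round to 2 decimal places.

ln β = -0.10

H = 141/200 = 0.7050
FA = 76/200 = 0.3800
z(H) = z(0.7050) = 0.539
z(FA) = z(0.3800) = -0.305
ln β = −½·[z(H)² − z(FA)²] = −0.5 × (0.291 − 0.093) = -0.099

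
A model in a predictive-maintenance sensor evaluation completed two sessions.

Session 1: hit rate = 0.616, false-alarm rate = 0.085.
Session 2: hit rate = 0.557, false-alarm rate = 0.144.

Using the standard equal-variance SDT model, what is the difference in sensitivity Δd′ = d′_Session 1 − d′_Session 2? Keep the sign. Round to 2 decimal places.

Δd′ = 0.46

Session 1: z(0.616) = 0.295, z(0.085) = -1.372, d' = 1.667
Session 2: z(0.557) = 0.143, z(0.144) = -1.063, d' = 1.206
Δd' = d'_Session 1 − d'_Session 2 = 1.667 − 1.206 = 0.461
Session 1 has the higher sensitivity.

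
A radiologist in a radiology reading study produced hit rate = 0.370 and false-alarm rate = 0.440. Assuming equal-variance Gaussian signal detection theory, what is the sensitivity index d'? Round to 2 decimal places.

Φ⁻¹(H) = Φ⁻¹(0.370) = -0.3319
Φ⁻¹(FA) = Φ⁻¹(0.440) = -0.1510
d' = z(H) − z(FA) = -0.3319 − (-0.1510) = -0.1809

d' = -0.18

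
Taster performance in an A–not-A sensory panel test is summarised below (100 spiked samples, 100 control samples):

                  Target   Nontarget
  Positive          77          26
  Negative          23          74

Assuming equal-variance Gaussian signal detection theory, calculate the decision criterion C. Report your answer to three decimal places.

C = -0.048

H = 77/100 = 0.7700
FA = 26/100 = 0.2600
z(0.7700) = 0.7388, z(0.2600) = -0.6433
c = −½·[z(H) + z(FA)] = −0.5 × (0.7388 + (-0.6433)) = -0.04775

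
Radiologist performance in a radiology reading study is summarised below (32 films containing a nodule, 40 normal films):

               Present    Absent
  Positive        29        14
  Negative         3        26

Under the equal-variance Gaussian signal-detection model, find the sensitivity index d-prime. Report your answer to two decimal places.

d-prime = 1.70

H = 29/32 = 0.9062
FA = 14/40 = 0.3500
z(0.9062) = 1.318, z(0.3500) = -0.385
d' = z(H) − z(FA) = 1.318 − (-0.385) = 1.703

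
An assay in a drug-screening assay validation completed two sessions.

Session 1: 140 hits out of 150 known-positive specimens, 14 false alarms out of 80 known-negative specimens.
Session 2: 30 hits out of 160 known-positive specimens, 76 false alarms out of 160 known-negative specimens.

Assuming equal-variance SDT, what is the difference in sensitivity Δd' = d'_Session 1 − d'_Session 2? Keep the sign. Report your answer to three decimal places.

Δd' = 3.260

Session 1: z(0.9333) = 1.5008, z(0.1750) = -0.9346, d' = 2.4354
Session 2: z(0.1875) = -0.8871, z(0.4750) = -0.0627, d' = -0.8244
Δd' = d'_Session 1 − d'_Session 2 = 2.4354 − (-0.8244) = 3.2598
Session 1 has the higher sensitivity.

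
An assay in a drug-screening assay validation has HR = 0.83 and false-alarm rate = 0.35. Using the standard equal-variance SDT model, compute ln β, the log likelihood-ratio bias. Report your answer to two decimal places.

z(0.83) = 0.954, z(0.35) = -0.385
ln β = −½·[z(H)² − z(FA)²] = −0.5 × (0.910 − 0.148) = -0.381

ln β = -0.38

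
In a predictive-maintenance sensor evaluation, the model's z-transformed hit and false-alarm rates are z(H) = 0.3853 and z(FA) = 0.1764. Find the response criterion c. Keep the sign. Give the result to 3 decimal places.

c = −½·[z(H) + z(FA)] = −½·(0.3853 + 0.1764) = -0.28085

c = -0.281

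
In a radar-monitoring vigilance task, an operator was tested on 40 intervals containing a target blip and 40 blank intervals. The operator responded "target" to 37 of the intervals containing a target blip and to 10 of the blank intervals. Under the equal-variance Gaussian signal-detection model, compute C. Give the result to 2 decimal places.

C = -0.38

H = 37/40 = 0.9250
FA = 10/40 = 0.2500
z(0.9250) = 1.440, z(0.2500) = -0.674
c = −½·[z(H) + z(FA)] = −0.5 × (1.440 + (-0.674)) = -0.383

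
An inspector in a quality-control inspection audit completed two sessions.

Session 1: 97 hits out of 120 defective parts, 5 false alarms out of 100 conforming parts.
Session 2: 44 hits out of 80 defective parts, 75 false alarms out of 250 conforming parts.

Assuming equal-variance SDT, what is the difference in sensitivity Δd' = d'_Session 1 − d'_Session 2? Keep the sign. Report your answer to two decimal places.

Δd' = 1.87

Session 1: z(0.8083) = 0.872, z(0.0500) = -1.645, d' = 2.517
Session 2: z(0.5500) = 0.126, z(0.3000) = -0.524, d' = 0.650
Δd' = d'_Session 1 − d'_Session 2 = 2.517 − 0.650 = 1.867
Session 1 has the higher sensitivity.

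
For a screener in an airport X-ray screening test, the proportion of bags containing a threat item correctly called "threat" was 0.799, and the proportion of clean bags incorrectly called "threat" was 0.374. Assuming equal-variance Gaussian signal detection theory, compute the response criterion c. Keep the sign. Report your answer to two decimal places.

z(H) = 0.838
z(FA) = -0.321
c = −½·[z(H) + z(FA)] = −0.5 × (0.838 + (-0.321)) = -0.2585

c = -0.26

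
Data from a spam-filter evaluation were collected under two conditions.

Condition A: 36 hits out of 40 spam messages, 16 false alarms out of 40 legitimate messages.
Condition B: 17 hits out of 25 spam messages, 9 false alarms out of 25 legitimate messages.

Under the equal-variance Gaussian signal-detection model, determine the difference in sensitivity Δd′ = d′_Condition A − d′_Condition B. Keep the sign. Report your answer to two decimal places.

Δd′ = 0.71

Condition A: z(0.9000) = 1.282, z(0.4000) = -0.253, d' = 1.535
Condition B: z(0.6800) = 0.468, z(0.3600) = -0.358, d' = 0.826
Δd' = d'_Condition A − d'_Condition B = 1.535 − 0.826 = 0.709
Condition A has the higher sensitivity.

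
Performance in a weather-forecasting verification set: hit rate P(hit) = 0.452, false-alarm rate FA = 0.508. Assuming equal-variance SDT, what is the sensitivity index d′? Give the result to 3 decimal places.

z(H) = z(0.452) = -0.1206
z(FA) = z(0.508) = 0.0201
d' = z(H) − z(FA) = -0.1206 − 0.0201 = -0.1407

d′ = -0.141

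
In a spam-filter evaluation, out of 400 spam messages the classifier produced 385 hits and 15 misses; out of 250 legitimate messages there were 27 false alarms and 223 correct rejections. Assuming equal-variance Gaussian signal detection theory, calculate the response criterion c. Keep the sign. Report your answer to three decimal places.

H = 385/400 = 0.9625
FA = 27/250 = 0.1080
z(H) = z(0.9625) = 1.7805
z(FA) = z(0.1080) = -1.2372
c = −½·[z(H) + z(FA)] = −0.5 × (1.7805 + (-1.2372)) = -0.27165
c < 0: the classifier has a liberal response bias.

c = -0.272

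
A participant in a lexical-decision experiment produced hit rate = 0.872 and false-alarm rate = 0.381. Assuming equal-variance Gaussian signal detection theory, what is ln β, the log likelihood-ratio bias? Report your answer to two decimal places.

ln β = -0.60

Φ⁻¹(H) = 1.136
Φ⁻¹(FA) = -0.303
ln β = −½·[z(H)² − z(FA)²] = −0.5 × (1.290 − 0.092) = -0.599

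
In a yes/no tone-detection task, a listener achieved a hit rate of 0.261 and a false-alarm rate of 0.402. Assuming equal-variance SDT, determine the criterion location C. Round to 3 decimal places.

C = 0.444

z(H) = -0.6403
z(FA) = -0.2482
c = −½·[z(H) + z(FA)] = −0.5 × (-0.6403 + (-0.2482)) = 0.44425
c > 0: the listener has a conservative response bias.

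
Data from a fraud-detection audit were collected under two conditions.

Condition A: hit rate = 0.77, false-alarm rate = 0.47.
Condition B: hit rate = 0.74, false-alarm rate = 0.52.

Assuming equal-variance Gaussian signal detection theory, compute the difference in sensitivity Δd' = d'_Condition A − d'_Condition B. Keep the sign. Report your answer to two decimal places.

Condition A: z(0.77) = 0.739, z(0.47) = -0.075, d' = 0.814
Condition B: z(0.74) = 0.643, z(0.52) = 0.050, d' = 0.593
Δd' = d'_Condition A − d'_Condition B = 0.814 − 0.593 = 0.221
Condition A has the higher sensitivity.

Δd' = 0.22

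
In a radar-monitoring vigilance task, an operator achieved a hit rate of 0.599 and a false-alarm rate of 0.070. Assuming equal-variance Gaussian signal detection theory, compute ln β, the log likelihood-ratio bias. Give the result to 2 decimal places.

ln β = 1.06

z(H) = 0.251
z(FA) = -1.476
ln β = −½·[z(H)² − z(FA)²] = −0.5 × (0.063 − 2.179) = 1.058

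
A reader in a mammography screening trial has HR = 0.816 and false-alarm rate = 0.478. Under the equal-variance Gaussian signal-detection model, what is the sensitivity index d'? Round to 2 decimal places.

z(H) = 0.900
z(FA) = -0.055
d' = z(H) − z(FA) = 0.900 − (-0.055) = 0.955

d' = 0.96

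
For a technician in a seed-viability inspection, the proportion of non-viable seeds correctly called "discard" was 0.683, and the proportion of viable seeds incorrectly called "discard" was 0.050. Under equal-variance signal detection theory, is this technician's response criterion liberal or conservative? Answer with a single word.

conservative

z(H) = 0.476, z(FA) = -1.645
c = −½·(z(H) + z(FA)) = 0.5845
c > 0 → conservative criterion (biased toward responding “no”).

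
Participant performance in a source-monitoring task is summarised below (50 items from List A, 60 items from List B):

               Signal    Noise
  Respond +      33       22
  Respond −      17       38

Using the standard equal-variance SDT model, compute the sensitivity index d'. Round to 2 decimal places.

H = 33/50 = 0.6600
FA = 22/60 = 0.3667
z(H) = z(0.6600) = 0.412
z(FA) = z(0.3667) = -0.341
d' = z(H) − z(FA) = 0.412 − (-0.341) = 0.753

d' = 0.75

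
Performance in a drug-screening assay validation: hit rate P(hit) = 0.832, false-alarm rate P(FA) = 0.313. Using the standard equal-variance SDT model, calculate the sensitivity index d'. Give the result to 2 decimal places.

Φ⁻¹(0.832) = 0.9621, Φ⁻¹(0.313) = -0.4874
d' = z(H) − z(FA) = 0.9621 − (-0.4874) = 1.4495

d' = 1.45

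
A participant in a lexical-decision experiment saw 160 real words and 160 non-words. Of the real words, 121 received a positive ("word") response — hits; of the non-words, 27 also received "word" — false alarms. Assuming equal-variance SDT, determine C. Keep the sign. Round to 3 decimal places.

H = 121/160 = 0.7562
FA = 27/160 = 0.1688
Φ⁻¹(H) = 0.6941
Φ⁻¹(FA) = -0.9589
c = −½·[z(H) + z(FA)] = −0.5 × (0.6941 + (-0.9589)) = 0.1324
c > 0: the participant has a conservative response bias.

C = 0.132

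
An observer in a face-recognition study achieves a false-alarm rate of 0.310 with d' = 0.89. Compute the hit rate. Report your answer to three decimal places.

hit rate = 0.653

z(false-alarm rate) = z(0.310) = -0.4959
z(H) = z(FA) + d' = -0.4959 + 0.89 = 0.3941
hit rate = Φ(0.3941) = 0.6532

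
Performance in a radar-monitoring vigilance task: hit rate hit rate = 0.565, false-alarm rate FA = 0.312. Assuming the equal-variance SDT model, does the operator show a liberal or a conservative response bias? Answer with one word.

conservative

z(H) = 0.164, z(FA) = -0.490
c = −½·(z(H) + z(FA)) = 0.163
c > 0 → conservative criterion (biased toward responding “no”).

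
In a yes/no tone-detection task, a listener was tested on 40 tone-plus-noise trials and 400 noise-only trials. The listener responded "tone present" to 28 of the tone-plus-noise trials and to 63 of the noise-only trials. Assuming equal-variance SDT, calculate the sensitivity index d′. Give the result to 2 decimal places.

d′ = 1.53

H = 28/40 = 0.7000
FA = 63/400 = 0.1575
z(H) = z(0.7000) = 0.524
z(FA) = z(0.1575) = -1.005
d' = z(H) − z(FA) = 0.524 − (-1.005) = 1.529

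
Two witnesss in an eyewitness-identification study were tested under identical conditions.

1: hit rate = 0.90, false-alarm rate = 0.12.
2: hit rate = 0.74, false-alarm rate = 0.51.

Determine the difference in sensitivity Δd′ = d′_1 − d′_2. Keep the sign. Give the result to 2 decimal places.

1: z(0.90) = 1.282, z(0.12) = -1.175, d' = 2.457
2: z(0.74) = 0.643, z(0.51) = 0.025, d' = 0.618
Δd' = d'_1 − d'_2 = 2.457 − 0.618 = 1.839
1 has the higher sensitivity.

Δd′ = 1.84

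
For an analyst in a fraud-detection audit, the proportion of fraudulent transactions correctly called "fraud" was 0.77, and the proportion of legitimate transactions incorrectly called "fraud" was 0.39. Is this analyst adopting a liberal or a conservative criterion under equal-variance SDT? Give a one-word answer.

liberal

z(H) = 0.739, z(FA) = -0.279
c = −½·(z(H) + z(FA)) = -0.230
c < 0 → liberal criterion (biased toward responding “yes”).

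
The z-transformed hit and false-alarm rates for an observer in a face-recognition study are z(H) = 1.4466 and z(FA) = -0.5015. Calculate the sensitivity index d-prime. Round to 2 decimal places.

d' = z(H) − z(FA) = 1.4466 − (-0.5015) = 1.9481

d-prime = 1.95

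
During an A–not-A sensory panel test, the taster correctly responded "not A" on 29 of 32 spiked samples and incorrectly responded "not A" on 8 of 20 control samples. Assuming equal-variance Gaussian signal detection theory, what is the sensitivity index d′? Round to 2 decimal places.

H = 29/32 = 0.9062
FA = 8/20 = 0.4000
z(H) = 1.318
z(FA) = -0.253
d' = z(H) − z(FA) = 1.318 − (-0.253) = 1.571

d′ = 1.57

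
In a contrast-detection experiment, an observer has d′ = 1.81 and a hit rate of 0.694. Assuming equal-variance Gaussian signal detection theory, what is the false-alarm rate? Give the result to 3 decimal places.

false-alarm rate = 0.096

z(hit rate) = z(0.694) = 0.5072
z(FA) = z(H) − d' = 0.5072 − 1.81 = -1.3028
false-alarm rate = Φ(-1.3028) = 0.0963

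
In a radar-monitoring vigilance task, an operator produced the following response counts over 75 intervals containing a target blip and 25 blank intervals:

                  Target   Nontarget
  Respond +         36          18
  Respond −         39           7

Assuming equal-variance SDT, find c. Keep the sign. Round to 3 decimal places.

H = 36/75 = 0.4800
FA = 18/25 = 0.7200
z(H) = z(0.4800) = -0.0502
z(FA) = z(0.7200) = 0.5828
c = −½·[z(H) + z(FA)] = −0.5 × (-0.0502 + 0.5828) = -0.2663
c < 0: the operator has a liberal response bias.

c = -0.266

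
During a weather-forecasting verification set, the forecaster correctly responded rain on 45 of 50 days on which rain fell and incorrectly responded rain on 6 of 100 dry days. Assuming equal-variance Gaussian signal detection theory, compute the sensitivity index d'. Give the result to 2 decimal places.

d' = 2.84

H = 45/50 = 0.9000
FA = 6/100 = 0.0600
Φ⁻¹(H) = Φ⁻¹(0.9000) = 1.282
Φ⁻¹(FA) = Φ⁻¹(0.0600) = -1.555
d' = z(H) − z(FA) = 1.282 − (-1.555) = 2.837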